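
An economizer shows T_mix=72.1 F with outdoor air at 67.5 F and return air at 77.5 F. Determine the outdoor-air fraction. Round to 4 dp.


frac = (72.1 - 77.5) / (67.5 - 77.5) = 0.5400

0.5400


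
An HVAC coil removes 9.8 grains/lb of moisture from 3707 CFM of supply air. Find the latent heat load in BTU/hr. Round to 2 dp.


Q = 0.68 * 3707 * 9.8 = 24703.45 BTU/hr

24703.45 BTU/hr


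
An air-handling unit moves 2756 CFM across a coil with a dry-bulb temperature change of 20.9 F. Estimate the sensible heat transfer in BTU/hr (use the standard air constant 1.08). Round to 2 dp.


Q = 1.08 * 2756 * 20.9 = 62208.43 BTU/hr

62208.43 BTU/hr


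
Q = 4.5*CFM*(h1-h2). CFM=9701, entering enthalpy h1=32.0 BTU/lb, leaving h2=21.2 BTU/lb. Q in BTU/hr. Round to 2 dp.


Q = 4.5 * 9701 * (32.0 - 21.2) = 471468.60 BTU/hr

471468.60 BTU/hr


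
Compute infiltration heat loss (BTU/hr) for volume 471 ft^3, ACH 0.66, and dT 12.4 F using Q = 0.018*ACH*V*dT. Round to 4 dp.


Q = 0.018 * 0.66 * 471 * 12.4 = 69.3840 BTU/hr

69.3840 BTU/hr


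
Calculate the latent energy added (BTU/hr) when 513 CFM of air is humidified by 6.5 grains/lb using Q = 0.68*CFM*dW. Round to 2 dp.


Q = 0.68 * 513 * 6.5 = 2267.46 BTU/hr

2267.46 BTU/hr


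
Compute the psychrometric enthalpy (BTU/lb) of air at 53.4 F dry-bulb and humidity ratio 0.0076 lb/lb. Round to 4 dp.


h = 0.24*53.4 + 0.0076*(1061+0.444*53.4) = 21.0598 BTU/lb

21.0598 BTU/lb


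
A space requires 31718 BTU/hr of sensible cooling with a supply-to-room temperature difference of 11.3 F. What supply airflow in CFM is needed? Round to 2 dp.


CFM = 31718 / (1.08 * 11.3) = 2598.98

2598.98 CFM


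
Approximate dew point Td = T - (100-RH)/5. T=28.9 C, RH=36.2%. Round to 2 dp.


Td = 28.9 - (100-36.2)/5 = 16.14 C

16.14 C


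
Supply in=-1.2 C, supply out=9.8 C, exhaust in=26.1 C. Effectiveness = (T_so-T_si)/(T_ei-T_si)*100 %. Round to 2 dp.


eff = (9.8-(-1.2))/(26.1-(-1.2))*100 = 40.29 %

40.29 %


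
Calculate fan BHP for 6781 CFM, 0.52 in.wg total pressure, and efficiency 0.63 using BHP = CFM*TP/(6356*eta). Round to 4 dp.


BHP = 6781 * 0.52 / (6356 * 0.63) = 0.8806 hp

0.8806 hp


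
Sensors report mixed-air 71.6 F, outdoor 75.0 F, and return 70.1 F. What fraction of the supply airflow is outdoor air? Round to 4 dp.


frac = (71.6 - 70.1) / (75.0 - 70.1) = 0.3061

0.3061


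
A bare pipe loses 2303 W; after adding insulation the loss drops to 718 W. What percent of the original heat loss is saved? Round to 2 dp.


Savings = ((2303-718)/2303)*100 = 68.82 %

68.82 %


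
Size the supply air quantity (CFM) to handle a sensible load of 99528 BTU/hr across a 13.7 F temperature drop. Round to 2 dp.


CFM = 99528 / (1.08 * 13.7) = 6726.68

6726.68 CFM


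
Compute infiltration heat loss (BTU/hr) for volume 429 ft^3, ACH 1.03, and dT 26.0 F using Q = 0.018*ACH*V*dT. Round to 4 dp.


Q = 0.018 * 1.03 * 429 * 26.0 = 206.7952 BTU/hr

206.7952 BTU/hr


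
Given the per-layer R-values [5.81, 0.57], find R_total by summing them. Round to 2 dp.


R_total = 5.81 + 0.57 = 6.38

6.38


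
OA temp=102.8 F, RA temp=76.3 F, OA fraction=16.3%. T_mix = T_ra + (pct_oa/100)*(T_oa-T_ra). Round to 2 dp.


T_mix = 76.3 + (16.3/100)*(102.8-76.3) = 80.62 F

80.62 F


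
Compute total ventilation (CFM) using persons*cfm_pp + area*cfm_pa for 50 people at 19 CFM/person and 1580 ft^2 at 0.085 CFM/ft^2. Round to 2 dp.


Total = 50*19 + 1580*0.085 = 1084.30 CFM

1084.30 CFM


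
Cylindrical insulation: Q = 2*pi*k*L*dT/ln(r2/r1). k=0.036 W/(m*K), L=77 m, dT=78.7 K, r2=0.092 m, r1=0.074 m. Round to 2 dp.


Q = 2*pi*0.036*77*78.7/ln(0.092/0.074) = 6295.68 W

6295.68 W


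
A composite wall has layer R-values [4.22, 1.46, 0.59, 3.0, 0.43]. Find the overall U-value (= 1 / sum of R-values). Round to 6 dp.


R_total = 4.22 + 1.46 + 0.59 + 3.0 + 0.43 = 9.70
U = 1/9.70 = 0.103093

0.103093


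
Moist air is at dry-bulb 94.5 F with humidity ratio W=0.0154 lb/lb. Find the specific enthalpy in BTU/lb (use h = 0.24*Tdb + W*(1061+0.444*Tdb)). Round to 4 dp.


h = 0.24*94.5 + 0.0154*(1061+0.444*94.5) = 39.6656 BTU/lb

39.6656 BTU/lb


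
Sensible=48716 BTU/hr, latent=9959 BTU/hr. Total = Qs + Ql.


Qt = 48716 + 9959 = 58675 BTU/hr

58675 BTU/hr


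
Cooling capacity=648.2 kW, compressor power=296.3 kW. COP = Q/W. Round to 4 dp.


COP = 648.2 / 296.3 = 2.1876

2.1876


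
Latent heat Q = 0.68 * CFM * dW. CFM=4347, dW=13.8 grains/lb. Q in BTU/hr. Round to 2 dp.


Q = 0.68 * 4347 * 13.8 = 40792.25 BTU/hr

40792.25 BTU/hr


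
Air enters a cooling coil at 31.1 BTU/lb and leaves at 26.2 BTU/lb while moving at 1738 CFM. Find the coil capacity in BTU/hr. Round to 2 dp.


Q = 4.5 * 1738 * (31.1 - 26.2) = 38322.90 BTU/hr

38322.90 BTU/hr


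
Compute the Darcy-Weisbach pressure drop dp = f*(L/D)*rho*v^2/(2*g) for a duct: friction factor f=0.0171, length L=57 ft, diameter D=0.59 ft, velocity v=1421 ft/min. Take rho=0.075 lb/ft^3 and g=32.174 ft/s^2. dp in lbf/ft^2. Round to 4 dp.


v_fps = 1421/60 = 23.6833 ft/s
dp = 0.0171*(57/0.59)*0.075*23.6833^2/(2*32.174) = 1.0800 lbf/ft^2

1.0800 lbf/ft^2


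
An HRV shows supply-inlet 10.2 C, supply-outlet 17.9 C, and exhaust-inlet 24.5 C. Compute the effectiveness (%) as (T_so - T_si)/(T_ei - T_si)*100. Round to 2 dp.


eff = (17.9-10.2)/(24.5-10.2)*100 = 53.85 %

53.85 %


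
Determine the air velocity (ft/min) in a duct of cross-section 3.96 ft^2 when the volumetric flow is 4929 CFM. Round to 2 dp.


V = 4929 / 3.96 = 1244.70 ft/min

1244.70 ft/min


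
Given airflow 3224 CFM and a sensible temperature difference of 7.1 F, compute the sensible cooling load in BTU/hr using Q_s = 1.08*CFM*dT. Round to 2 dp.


Q = 1.08 * 3224 * 7.1 = 24721.63 BTU/hr

24721.63 BTU/hr


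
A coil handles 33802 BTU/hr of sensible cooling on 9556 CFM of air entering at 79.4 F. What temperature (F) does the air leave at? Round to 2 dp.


dT = 33802/(1.08*9556) = 3.2752
T_leave = 79.4 - 3.2752 = 76.12 F

76.12 F


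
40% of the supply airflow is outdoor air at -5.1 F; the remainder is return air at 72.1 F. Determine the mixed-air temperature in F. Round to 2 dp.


T_mix = 0.4*(-5.1) + 0.6*72.1 = 41.22 F

41.22 F


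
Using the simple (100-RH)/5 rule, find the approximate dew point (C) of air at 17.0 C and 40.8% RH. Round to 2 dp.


Td = 17.0 - (100-40.8)/5 = 5.16 C

5.16 C


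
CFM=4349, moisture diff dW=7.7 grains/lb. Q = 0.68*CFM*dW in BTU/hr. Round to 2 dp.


Q = 0.68 * 4349 * 7.7 = 22771.36 BTU/hr

22771.36 BTU/hr


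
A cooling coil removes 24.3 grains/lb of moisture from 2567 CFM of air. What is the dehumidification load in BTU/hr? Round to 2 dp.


Q = 0.68 * 2567 * 24.3 = 42417.11 BTU/hr

42417.11 BTU/hr


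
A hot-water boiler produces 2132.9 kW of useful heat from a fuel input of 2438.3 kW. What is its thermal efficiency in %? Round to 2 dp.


eta = (2132.9/2438.3)*100 = 87.47 %

87.47 %


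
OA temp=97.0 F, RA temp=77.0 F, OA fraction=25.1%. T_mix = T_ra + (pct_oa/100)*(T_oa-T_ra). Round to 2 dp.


T_mix = 77.0 + (25.1/100)*(97.0-77.0) = 82.02 F

82.02 F


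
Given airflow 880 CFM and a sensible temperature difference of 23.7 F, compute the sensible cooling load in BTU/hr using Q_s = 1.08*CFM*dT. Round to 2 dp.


Q = 1.08 * 880 * 23.7 = 22524.48 BTU/hr

22524.48 BTU/hr


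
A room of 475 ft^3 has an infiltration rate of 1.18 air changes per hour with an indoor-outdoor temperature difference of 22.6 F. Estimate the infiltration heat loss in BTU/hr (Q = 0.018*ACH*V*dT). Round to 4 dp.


Q = 0.018 * 1.18 * 475 * 22.6 = 228.0114 BTU/hr

228.0114 BTU/hr


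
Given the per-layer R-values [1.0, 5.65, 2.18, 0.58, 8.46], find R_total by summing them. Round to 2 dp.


R_total = 1.0 + 5.65 + 2.18 + 0.58 + 8.46 = 17.87

17.87


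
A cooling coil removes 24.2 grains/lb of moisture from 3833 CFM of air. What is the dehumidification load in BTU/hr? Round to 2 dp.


Q = 0.68 * 3833 * 24.2 = 63075.85 BTU/hr

63075.85 BTU/hr


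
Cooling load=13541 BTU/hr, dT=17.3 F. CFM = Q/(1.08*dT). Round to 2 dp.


CFM = 13541 / (1.08 * 17.3) = 724.74

724.74 CFM


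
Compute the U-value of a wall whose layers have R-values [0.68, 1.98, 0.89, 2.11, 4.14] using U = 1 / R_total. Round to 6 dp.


R_total = 0.68 + 1.98 + 0.89 + 2.11 + 4.14 = 9.80
U = 1/9.80 = 0.102041

0.102041


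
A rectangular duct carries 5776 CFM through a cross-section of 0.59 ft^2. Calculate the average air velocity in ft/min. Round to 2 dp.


V = 5776 / 0.59 = 9789.83 ft/min

9789.83 ft/min


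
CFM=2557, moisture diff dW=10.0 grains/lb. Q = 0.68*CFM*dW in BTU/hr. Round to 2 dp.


Q = 0.68 * 2557 * 10.0 = 17387.60 BTU/hr

17387.60 BTU/hr


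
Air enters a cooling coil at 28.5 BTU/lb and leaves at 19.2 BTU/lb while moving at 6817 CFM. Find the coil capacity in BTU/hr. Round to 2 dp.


Q = 4.5 * 6817 * (28.5 - 19.2) = 285291.45 BTU/hr

285291.45 BTU/hr


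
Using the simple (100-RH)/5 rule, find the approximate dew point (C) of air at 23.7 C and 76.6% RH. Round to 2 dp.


Td = 23.7 - (100-76.6)/5 = 19.02 C

19.02 C


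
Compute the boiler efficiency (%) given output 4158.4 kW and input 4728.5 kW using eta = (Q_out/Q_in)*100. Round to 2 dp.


eta = (4158.4/4728.5)*100 = 87.94 %

87.94 %


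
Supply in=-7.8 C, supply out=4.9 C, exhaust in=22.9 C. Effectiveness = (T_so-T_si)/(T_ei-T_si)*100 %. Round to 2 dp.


eff = (4.9-(-7.8))/(22.9-(-7.8))*100 = 41.37 %

41.37 %


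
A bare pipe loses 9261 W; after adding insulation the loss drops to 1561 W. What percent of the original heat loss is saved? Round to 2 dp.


Savings = ((9261-1561)/9261)*100 = 83.14 %

83.14 %


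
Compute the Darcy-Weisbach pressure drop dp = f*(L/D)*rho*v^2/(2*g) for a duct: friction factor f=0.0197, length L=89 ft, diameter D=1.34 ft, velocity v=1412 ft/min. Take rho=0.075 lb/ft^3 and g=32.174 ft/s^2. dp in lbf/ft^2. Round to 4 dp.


v_fps = 1412/60 = 23.5333 ft/s
dp = 0.0197*(89/1.34)*0.075*23.5333^2/(2*32.174) = 0.8446 lbf/ft^2

0.8446 lbf/ft^2


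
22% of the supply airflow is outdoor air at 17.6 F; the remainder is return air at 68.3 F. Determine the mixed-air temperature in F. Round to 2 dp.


T_mix = 0.22*17.6 + 0.78*68.3 = 57.15 F

57.15 F


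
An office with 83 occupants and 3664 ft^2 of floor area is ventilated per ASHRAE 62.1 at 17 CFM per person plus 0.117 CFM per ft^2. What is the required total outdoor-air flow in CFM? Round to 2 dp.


Total = 83*17 + 3664*0.117 = 1839.69 CFM

1839.69 CFM


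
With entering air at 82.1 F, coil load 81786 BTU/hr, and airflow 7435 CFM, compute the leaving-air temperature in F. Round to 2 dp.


dT = 81786/(1.08*7435) = 10.1853
T_leave = 82.1 - 10.1853 = 71.91 F

71.91 F


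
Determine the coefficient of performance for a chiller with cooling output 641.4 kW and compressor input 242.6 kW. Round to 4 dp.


COP = 641.4 / 242.6 = 2.6439

2.6439


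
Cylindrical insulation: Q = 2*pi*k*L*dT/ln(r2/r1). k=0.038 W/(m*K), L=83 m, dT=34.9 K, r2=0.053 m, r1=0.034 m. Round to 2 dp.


Q = 2*pi*0.038*83*34.9/ln(0.053/0.034) = 1557.94 W

1557.94 W


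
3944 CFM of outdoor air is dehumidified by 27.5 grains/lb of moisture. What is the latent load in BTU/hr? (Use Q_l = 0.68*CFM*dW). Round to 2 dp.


Q = 0.68 * 3944 * 27.5 = 73752.80 BTU/hr

73752.80 BTU/hr


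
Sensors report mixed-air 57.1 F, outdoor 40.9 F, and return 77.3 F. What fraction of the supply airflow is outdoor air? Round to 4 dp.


frac = (57.1 - 77.3) / (40.9 - 77.3) = 0.5549

0.5549


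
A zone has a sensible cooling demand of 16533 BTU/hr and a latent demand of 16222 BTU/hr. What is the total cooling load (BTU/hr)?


Qt = 16533 + 16222 = 32755 BTU/hr

32755 BTU/hr


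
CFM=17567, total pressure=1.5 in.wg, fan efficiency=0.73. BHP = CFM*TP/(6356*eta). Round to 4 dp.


BHP = 17567 * 1.5 / (6356 * 0.73) = 5.6791 hp

5.6791 hp


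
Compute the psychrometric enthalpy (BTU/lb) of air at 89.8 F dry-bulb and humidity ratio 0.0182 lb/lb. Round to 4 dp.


h = 0.24*89.8 + 0.0182*(1061+0.444*89.8) = 41.5879 BTU/lb

41.5879 BTU/lb


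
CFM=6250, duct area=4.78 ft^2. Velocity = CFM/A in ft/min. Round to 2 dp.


V = 6250 / 4.78 = 1307.53 ft/min

1307.53 ft/min


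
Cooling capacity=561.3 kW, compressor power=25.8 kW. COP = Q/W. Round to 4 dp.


COP = 561.3 / 25.8 = 21.7558

21.7558


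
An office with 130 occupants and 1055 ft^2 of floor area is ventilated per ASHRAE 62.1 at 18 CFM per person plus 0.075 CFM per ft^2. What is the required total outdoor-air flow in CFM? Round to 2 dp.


Total = 130*18 + 1055*0.075 = 2419.13 CFM

2419.13 CFM


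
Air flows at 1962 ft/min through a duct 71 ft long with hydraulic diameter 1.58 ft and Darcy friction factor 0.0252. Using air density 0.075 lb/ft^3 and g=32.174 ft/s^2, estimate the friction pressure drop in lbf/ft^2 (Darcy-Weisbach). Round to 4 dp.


v_fps = 1962/60 = 32.7 ft/s
dp = 0.0252*(71/1.58)*0.075*32.7^2/(2*32.174) = 1.4113 lbf/ft^2

1.4113 lbf/ft^2


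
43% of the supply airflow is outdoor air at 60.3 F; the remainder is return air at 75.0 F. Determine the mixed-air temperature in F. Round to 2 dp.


T_mix = 0.43*60.3 + 0.57*75.0 = 68.68 F

68.68 F


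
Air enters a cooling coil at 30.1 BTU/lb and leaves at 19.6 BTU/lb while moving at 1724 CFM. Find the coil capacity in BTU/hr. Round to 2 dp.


Q = 4.5 * 1724 * (30.1 - 19.6) = 81459.00 BTU/hr

81459.00 BTU/hr


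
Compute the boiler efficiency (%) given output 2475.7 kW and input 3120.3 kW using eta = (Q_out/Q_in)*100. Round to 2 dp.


eta = (2475.7/3120.3)*100 = 79.34 %

79.34 %


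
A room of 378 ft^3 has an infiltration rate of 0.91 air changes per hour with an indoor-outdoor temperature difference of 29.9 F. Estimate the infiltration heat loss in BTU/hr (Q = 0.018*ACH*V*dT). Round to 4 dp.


Q = 0.018 * 0.91 * 378 * 29.9 = 185.1300 BTU/hr

185.1300 BTU/hr


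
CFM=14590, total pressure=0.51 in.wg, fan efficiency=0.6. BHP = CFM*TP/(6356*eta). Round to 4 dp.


BHP = 14590 * 0.51 / (6356 * 0.6) = 1.9511 hp

1.9511 hp


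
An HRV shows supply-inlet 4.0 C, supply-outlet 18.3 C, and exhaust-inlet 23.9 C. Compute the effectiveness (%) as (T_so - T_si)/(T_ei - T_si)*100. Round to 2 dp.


eff = (18.3-4.0)/(23.9-4.0)*100 = 71.86 %

71.86 %


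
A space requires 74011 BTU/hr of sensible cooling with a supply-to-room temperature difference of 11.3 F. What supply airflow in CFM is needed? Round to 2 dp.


CFM = 74011 / (1.08 * 11.3) = 6064.49

6064.49 CFM


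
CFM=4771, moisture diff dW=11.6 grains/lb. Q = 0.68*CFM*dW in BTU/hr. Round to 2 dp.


Q = 0.68 * 4771 * 11.6 = 37633.65 BTU/hr

37633.65 BTU/hr


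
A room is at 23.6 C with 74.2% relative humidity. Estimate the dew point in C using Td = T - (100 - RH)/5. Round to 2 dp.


Td = 23.6 - (100-74.2)/5 = 18.44 C

18.44 C


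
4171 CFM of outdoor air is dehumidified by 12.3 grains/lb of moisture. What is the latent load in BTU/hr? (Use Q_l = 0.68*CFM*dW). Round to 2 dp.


Q = 0.68 * 4171 * 12.3 = 34886.24 BTU/hr

34886.24 BTU/hr


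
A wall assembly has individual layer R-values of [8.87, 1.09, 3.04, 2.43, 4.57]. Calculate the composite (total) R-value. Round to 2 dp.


R_total = 8.87 + 1.09 + 3.04 + 2.43 + 4.57 = 20.00

20.00


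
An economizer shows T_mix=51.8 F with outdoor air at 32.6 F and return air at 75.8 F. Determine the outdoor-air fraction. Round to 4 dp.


frac = (51.8 - 75.8) / (32.6 - 75.8) = 0.5556

0.5556


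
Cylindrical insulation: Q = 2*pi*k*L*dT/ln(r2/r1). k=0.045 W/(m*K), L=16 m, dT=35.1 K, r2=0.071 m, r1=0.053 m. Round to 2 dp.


Q = 2*pi*0.045*16*35.1/ln(0.071/0.053) = 543.08 W

543.08 W


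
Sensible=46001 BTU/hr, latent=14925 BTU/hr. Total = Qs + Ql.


Qt = 46001 + 14925 = 60926 BTU/hr

60926 BTU/hr


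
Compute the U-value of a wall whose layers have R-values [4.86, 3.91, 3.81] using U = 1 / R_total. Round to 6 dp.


R_total = 4.86 + 3.91 + 3.81 = 12.58
U = 1/12.58 = 0.079491

0.079491


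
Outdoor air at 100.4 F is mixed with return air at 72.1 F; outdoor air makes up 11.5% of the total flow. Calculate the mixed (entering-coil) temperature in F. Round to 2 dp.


T_mix = 72.1 + (11.5/100)*(100.4-72.1) = 75.35 F

75.35 F


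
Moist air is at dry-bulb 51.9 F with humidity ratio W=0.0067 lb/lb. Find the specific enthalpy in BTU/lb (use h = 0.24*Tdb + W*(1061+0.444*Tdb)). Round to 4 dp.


h = 0.24*51.9 + 0.0067*(1061+0.444*51.9) = 19.7191 BTU/lb

19.7191 BTU/lb


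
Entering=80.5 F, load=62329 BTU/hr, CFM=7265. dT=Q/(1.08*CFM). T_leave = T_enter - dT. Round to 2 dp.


dT = 62329/(1.08*7265) = 7.9438
T_leave = 80.5 - 7.9438 = 72.56 F

72.56 F


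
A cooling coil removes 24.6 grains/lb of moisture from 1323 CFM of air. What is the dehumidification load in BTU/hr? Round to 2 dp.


Q = 0.68 * 1323 * 24.6 = 22131.14 BTU/hr

22131.14 BTU/hr


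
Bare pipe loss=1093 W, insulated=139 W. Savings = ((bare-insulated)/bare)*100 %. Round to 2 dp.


Savings = ((1093-139)/1093)*100 = 87.28 %

87.28 %


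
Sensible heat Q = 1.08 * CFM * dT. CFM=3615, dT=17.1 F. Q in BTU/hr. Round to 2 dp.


Q = 1.08 * 3615 * 17.1 = 66761.82 BTU/hr

66761.82 BTU/hr


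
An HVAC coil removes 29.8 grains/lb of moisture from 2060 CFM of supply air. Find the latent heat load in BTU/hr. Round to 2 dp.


Q = 0.68 * 2060 * 29.8 = 41743.84 BTU/hr

41743.84 BTU/hr


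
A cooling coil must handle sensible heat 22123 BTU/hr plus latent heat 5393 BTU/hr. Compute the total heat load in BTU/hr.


Qt = 22123 + 5393 = 27516 BTU/hr

27516 BTU/hr


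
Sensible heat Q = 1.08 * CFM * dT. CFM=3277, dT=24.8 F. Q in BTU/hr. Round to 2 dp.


Q = 1.08 * 3277 * 24.8 = 87771.17 BTU/hr

87771.17 BTU/hr


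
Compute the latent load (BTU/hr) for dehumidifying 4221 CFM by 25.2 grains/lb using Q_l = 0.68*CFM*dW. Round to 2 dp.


Q = 0.68 * 4221 * 25.2 = 72331.06 BTU/hr

72331.06 BTU/hr


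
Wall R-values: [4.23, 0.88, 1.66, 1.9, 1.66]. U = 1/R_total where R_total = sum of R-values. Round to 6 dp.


R_total = 4.23 + 0.88 + 1.66 + 1.9 + 1.66 = 10.33
U = 1/10.33 = 0.096805

0.096805


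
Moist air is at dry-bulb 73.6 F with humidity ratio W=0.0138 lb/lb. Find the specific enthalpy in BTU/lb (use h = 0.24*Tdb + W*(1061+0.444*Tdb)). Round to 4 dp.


h = 0.24*73.6 + 0.0138*(1061+0.444*73.6) = 32.7568 BTU/lb

32.7568 BTU/lb


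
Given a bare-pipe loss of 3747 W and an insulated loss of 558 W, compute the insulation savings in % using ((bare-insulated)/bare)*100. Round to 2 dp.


Savings = ((3747-558)/3747)*100 = 85.11 %

85.11 %


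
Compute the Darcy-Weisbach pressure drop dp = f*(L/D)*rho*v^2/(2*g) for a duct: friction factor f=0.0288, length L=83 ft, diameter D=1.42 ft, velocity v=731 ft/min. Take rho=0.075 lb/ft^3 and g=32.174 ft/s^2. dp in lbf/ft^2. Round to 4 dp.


v_fps = 731/60 = 12.1833 ft/s
dp = 0.0288*(83/1.42)*0.075*12.1833^2/(2*32.174) = 0.2912 lbf/ft^2

0.2912 lbf/ft^2


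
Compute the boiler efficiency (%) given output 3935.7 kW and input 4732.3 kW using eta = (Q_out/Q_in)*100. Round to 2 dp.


eta = (3935.7/4732.3)*100 = 83.17 %

83.17 %


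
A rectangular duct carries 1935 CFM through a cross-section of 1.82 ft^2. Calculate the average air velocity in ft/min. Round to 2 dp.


V = 1935 / 1.82 = 1063.19 ft/min

1063.19 ft/min


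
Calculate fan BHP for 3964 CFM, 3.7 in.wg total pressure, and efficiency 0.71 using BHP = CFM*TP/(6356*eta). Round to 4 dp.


BHP = 3964 * 3.7 / (6356 * 0.71) = 3.2501 hp

3.2501 hp


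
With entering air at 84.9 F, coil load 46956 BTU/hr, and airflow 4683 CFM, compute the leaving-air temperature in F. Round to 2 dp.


dT = 46956/(1.08*4683) = 9.2842
T_leave = 84.9 - 9.2842 = 75.62 F

75.62 F


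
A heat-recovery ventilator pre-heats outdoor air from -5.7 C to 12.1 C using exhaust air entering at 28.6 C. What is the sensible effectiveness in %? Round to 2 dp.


eff = (12.1-(-5.7))/(28.6-(-5.7))*100 = 51.90 %

51.90 %


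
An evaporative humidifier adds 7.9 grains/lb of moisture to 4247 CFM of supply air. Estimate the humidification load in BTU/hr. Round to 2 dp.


Q = 0.68 * 4247 * 7.9 = 22814.88 BTU/hr

22814.88 BTU/hr


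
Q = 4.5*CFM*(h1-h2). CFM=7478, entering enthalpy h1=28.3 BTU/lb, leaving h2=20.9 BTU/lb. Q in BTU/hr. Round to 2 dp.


Q = 4.5 * 7478 * (28.3 - 20.9) = 249017.40 BTU/hr

249017.40 BTU/hr


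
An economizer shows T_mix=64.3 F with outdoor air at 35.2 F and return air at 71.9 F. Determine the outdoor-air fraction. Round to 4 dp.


frac = (64.3 - 71.9) / (35.2 - 71.9) = 0.2071

0.2071


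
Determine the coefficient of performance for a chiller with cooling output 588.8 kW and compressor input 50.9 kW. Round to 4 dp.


COP = 588.8 / 50.9 = 11.5678

11.5678


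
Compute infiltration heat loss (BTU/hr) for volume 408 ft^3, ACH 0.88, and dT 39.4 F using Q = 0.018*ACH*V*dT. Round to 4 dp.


Q = 0.018 * 0.88 * 408 * 39.4 = 254.6312 BTU/hr

254.6312 BTU/hr


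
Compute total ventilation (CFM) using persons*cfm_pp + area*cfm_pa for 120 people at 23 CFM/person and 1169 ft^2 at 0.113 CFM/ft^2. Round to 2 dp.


Total = 120*23 + 1169*0.113 = 2892.10 CFM

2892.10 CFM


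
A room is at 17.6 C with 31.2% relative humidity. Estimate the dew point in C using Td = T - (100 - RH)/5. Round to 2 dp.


Td = 17.6 - (100-31.2)/5 = 3.84 C

3.84 C


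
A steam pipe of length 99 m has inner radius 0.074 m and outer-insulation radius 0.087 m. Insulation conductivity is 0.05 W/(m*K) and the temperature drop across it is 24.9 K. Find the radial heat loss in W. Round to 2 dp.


Q = 2*pi*0.05*99*24.9/ln(0.087/0.074) = 4785.09 W

4785.09 W


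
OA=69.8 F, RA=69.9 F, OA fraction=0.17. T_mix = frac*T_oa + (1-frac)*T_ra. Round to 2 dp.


T_mix = 0.17*69.8 + 0.83*69.9 = 69.88 F

69.88 F


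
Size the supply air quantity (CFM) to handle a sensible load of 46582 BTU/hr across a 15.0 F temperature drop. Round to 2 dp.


CFM = 46582 / (1.08 * 15.0) = 2875.43

2875.43 CFM


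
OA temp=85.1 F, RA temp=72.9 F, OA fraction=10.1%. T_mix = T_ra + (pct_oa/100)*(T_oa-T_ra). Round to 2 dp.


T_mix = 72.9 + (10.1/100)*(85.1-72.9) = 74.13 F

74.13 F


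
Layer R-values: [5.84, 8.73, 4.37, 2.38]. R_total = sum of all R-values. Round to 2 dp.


R_total = 5.84 + 8.73 + 4.37 + 2.38 = 21.32

21.32


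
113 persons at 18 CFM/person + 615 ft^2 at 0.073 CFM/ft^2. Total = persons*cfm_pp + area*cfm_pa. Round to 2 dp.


Total = 113*18 + 615*0.073 = 2078.90 CFM

2078.90 CFM


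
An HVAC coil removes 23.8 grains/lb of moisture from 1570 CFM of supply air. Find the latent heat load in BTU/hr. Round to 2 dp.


Q = 0.68 * 1570 * 23.8 = 25408.88 BTU/hr

25408.88 BTU/hr


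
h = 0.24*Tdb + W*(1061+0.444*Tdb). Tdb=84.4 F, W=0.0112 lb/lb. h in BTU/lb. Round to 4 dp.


h = 0.24*84.4 + 0.0112*(1061+0.444*84.4) = 32.5589 BTU/lb

32.5589 BTU/lb


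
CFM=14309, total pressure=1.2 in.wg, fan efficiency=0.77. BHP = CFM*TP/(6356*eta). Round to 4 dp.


BHP = 14309 * 1.2 / (6356 * 0.77) = 3.5085 hp

3.5085 hp


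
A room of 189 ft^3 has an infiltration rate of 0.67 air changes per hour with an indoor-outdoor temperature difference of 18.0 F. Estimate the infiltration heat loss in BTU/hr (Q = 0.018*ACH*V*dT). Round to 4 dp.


Q = 0.018 * 0.67 * 189 * 18.0 = 41.0281 BTU/hr

41.0281 BTU/hr


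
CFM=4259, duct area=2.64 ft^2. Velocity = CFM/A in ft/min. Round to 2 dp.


V = 4259 / 2.64 = 1613.26 ft/min

1613.26 ft/min


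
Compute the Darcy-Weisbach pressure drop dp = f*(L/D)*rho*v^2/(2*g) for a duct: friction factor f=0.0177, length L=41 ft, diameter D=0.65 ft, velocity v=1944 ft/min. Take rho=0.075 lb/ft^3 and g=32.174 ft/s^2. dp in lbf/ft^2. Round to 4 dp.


v_fps = 1944/60 = 32.4 ft/s
dp = 0.0177*(41/0.65)*0.075*32.4^2/(2*32.174) = 1.3660 lbf/ft^2

1.3660 lbf/ft^2


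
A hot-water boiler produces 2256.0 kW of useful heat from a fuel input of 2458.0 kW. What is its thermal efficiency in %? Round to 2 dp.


eta = (2256.0/2458.0)*100 = 91.78 %

91.78 %


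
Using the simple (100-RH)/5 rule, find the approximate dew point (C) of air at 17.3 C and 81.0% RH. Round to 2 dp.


Td = 17.3 - (100-81.0)/5 = 13.50 C

13.50 C


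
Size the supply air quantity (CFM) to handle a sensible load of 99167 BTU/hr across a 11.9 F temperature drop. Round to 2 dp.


CFM = 99167 / (1.08 * 11.9) = 7716.08

7716.08 CFM


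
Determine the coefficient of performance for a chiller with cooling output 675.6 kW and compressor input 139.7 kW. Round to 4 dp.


COP = 675.6 / 139.7 = 4.8361

4.8361


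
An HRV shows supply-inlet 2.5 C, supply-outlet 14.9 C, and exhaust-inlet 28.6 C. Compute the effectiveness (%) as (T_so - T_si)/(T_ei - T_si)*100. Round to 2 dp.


eff = (14.9-2.5)/(28.6-2.5)*100 = 47.51 %

47.51 %


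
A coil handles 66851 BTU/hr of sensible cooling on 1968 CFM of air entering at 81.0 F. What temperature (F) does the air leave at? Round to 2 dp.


dT = 66851/(1.08*1968) = 31.4528
T_leave = 81.0 - 31.4528 = 49.55 F

49.55 F


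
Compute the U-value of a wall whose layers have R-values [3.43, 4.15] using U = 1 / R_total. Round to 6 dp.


R_total = 3.43 + 4.15 = 7.58
U = 1/7.58 = 0.131926

0.131926


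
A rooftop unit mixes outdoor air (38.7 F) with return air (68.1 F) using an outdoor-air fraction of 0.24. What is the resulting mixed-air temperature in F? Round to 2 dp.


T_mix = 0.24*38.7 + 0.76*68.1 = 61.04 F

61.04 F


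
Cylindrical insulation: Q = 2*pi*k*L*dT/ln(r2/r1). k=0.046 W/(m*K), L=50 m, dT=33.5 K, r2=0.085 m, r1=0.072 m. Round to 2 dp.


Q = 2*pi*0.046*50*33.5/ln(0.085/0.072) = 2916.64 W

2916.64 W


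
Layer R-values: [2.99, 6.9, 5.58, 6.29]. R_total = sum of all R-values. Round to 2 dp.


R_total = 2.99 + 6.9 + 5.58 + 6.29 = 21.76

21.76


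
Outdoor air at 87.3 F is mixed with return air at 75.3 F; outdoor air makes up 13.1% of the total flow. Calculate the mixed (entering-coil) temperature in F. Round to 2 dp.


T_mix = 75.3 + (13.1/100)*(87.3-75.3) = 76.87 F

76.87 F


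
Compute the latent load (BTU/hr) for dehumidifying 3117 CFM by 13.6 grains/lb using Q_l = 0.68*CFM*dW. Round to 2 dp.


Q = 0.68 * 3117 * 13.6 = 28826.02 BTU/hr

28826.02 BTU/hr


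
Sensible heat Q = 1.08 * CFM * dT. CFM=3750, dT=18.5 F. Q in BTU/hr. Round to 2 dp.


Q = 1.08 * 3750 * 18.5 = 74925.00 BTU/hr

74925.00 BTU/hr


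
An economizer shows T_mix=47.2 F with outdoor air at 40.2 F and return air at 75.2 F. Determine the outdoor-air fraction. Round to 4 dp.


frac = (47.2 - 75.2) / (40.2 - 75.2) = 0.8000

0.8000


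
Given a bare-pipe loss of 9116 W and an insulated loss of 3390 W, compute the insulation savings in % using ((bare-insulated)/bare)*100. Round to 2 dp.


Savings = ((9116-3390)/9116)*100 = 62.81 %

62.81 %


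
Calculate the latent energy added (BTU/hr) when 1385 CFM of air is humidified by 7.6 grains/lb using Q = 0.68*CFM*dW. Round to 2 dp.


Q = 0.68 * 1385 * 7.6 = 7157.68 BTU/hr

7157.68 BTU/hr


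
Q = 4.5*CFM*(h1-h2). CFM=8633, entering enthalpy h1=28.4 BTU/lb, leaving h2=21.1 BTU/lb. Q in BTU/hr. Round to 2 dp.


Q = 4.5 * 8633 * (28.4 - 21.1) = 283594.05 BTU/hr

283594.05 BTU/hr


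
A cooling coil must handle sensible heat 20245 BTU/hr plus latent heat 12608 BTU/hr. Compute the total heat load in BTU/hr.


Qt = 20245 + 12608 = 32853 BTU/hr

32853 BTU/hr


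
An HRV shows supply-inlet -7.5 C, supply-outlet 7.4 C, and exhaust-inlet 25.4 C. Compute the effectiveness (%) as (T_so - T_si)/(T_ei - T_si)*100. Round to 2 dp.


eff = (7.4-(-7.5))/(25.4-(-7.5))*100 = 45.29 %

45.29 %


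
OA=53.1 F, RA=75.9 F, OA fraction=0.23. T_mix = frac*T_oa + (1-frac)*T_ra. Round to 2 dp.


T_mix = 0.23*53.1 + 0.77*75.9 = 70.66 F

70.66 F


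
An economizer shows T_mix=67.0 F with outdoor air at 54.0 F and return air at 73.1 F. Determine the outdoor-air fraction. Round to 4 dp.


frac = (67.0 - 73.1) / (54.0 - 73.1) = 0.3194

0.3194


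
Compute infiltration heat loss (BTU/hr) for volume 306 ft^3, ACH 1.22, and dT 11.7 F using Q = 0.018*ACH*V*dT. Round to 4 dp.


Q = 0.018 * 1.22 * 306 * 11.7 = 78.6212 BTU/hr

78.6212 BTU/hr


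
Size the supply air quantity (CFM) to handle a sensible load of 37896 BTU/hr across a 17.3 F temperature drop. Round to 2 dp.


CFM = 37896 / (1.08 * 17.3) = 2028.26

2028.26 CFM


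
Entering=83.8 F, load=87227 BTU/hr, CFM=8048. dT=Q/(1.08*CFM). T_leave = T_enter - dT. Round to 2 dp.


dT = 87227/(1.08*8048) = 10.0355
T_leave = 83.8 - 10.0355 = 73.76 F

73.76 F


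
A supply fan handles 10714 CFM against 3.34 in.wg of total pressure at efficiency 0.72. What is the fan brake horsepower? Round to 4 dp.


BHP = 10714 * 3.34 / (6356 * 0.72) = 7.8195 hp

7.8195 hp


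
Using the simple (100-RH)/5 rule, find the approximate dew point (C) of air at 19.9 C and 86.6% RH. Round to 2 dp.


Td = 19.9 - (100-86.6)/5 = 17.22 C

17.22 C


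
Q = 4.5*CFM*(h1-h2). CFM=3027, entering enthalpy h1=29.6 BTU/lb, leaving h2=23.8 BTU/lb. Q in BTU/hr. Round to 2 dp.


Q = 4.5 * 3027 * (29.6 - 23.8) = 79004.70 BTU/hr

79004.70 BTU/hr


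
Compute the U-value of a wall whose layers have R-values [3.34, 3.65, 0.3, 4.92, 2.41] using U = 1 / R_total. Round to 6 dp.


R_total = 3.34 + 3.65 + 0.3 + 4.92 + 2.41 = 14.62
U = 1/14.62 = 0.068399

0.068399


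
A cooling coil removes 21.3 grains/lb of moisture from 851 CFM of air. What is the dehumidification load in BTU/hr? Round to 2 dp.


Q = 0.68 * 851 * 21.3 = 12325.88 BTU/hr

12325.88 BTU/hr


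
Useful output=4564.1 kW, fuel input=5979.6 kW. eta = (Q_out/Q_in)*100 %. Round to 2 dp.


eta = (4564.1/5979.6)*100 = 76.33 %

76.33 %


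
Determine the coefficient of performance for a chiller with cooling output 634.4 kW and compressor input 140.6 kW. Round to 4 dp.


COP = 634.4 / 140.6 = 4.5121

4.5121


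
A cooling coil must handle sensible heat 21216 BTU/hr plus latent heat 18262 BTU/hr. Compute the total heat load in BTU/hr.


Qt = 21216 + 18262 = 39478 BTU/hr

39478 BTU/hr


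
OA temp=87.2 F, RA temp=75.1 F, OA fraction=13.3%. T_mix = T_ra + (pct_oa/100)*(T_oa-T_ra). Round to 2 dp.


T_mix = 75.1 + (13.3/100)*(87.2-75.1) = 76.71 F

76.71 F


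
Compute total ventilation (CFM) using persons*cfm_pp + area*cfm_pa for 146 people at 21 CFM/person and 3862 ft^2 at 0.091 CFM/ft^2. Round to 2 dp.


Total = 146*21 + 3862*0.091 = 3417.44 CFM

3417.44 CFM


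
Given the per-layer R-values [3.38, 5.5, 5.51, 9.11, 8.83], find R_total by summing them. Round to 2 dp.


R_total = 3.38 + 5.5 + 5.51 + 9.11 + 8.83 = 32.33

32.33


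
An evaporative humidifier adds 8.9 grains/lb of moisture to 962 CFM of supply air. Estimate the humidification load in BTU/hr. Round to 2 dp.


Q = 0.68 * 962 * 8.9 = 5822.02 BTU/hr

5822.02 BTU/hr


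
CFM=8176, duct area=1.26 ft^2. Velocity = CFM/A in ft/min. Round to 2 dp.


V = 8176 / 1.26 = 6488.89 ft/min

6488.89 ft/min


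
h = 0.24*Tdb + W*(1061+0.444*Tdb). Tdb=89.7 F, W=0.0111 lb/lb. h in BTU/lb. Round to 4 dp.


h = 0.24*89.7 + 0.0111*(1061+0.444*89.7) = 33.7472 BTU/lb

33.7472 BTU/lb


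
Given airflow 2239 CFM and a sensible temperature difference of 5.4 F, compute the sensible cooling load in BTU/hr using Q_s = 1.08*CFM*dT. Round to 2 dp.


Q = 1.08 * 2239 * 5.4 = 13057.85 BTU/hr

13057.85 BTU/hr


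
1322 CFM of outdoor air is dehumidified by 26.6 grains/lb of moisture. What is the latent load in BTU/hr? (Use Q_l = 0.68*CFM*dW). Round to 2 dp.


Q = 0.68 * 1322 * 26.6 = 23912.34 BTU/hr

23912.34 BTU/hr


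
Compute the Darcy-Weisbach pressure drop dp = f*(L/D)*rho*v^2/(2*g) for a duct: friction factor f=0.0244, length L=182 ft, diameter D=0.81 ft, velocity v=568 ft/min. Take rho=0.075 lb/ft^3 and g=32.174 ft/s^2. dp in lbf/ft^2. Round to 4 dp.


v_fps = 568/60 = 9.4667 ft/s
dp = 0.0244*(182/0.81)*0.075*9.4667^2/(2*32.174) = 0.5727 lbf/ft^2

0.5727 lbf/ft^2


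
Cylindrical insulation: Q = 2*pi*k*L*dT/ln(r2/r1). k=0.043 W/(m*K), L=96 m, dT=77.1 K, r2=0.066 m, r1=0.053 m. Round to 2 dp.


Q = 2*pi*0.043*96*77.1/ln(0.066/0.053) = 9116.14 W

9116.14 W


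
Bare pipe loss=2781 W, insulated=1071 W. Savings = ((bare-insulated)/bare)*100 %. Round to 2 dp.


Savings = ((2781-1071)/2781)*100 = 61.49 %

61.49 %


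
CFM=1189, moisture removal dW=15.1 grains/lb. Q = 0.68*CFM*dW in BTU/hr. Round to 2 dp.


Q = 0.68 * 1189 * 15.1 = 12208.65 BTU/hr

12208.65 BTU/hr


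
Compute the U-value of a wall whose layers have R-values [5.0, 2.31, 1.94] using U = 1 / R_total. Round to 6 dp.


R_total = 5.0 + 2.31 + 1.94 = 9.25
U = 1/9.25 = 0.108108

0.108108


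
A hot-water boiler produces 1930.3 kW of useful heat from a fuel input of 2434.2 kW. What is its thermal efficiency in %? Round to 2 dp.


eta = (1930.3/2434.2)*100 = 79.30 %

79.30 %


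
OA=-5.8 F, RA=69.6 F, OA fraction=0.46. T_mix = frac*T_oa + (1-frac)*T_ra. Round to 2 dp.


T_mix = 0.46*(-5.8) + 0.54*69.6 = 34.92 F

34.92 F


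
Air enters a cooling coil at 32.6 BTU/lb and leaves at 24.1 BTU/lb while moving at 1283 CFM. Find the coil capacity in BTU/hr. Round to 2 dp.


Q = 4.5 * 1283 * (32.6 - 24.1) = 49074.75 BTU/hr

49074.75 BTU/hr


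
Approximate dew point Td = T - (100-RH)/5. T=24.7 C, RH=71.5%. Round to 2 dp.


Td = 24.7 - (100-71.5)/5 = 19.00 C

19.00 C


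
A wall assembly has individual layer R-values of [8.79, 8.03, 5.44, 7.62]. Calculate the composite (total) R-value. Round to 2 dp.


R_total = 8.79 + 8.03 + 5.44 + 7.62 = 29.88

29.88


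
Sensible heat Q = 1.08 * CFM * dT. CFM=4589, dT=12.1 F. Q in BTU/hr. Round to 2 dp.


Q = 1.08 * 4589 * 12.1 = 59969.05 BTU/hr

59969.05 BTU/hr


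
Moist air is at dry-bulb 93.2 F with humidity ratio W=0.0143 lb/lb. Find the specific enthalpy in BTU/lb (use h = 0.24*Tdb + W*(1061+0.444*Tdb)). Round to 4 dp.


h = 0.24*93.2 + 0.0143*(1061+0.444*93.2) = 38.1320 BTU/lb

38.1320 BTU/lb


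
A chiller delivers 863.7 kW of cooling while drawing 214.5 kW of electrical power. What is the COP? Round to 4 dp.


COP = 863.7 / 214.5 = 4.0266

4.0266


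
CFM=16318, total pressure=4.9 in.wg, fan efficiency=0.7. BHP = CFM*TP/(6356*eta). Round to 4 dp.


BHP = 16318 * 4.9 / (6356 * 0.7) = 17.9714 hp

17.9714 hp


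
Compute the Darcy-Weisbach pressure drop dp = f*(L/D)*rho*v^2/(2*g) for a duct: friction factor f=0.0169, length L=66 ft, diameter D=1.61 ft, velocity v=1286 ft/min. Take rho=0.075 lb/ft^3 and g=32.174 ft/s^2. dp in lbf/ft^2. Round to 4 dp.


v_fps = 1286/60 = 21.4333 ft/s
dp = 0.0169*(66/1.61)*0.075*21.4333^2/(2*32.174) = 0.3709 lbf/ft^2

0.3709 lbf/ft^2


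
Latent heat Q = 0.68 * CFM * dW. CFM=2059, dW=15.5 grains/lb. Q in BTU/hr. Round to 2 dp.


Q = 0.68 * 2059 * 15.5 = 21701.86 BTU/hr

21701.86 BTU/hr


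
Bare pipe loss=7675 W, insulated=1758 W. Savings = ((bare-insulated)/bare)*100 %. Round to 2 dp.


Savings = ((7675-1758)/7675)*100 = 77.09 %

77.09 %


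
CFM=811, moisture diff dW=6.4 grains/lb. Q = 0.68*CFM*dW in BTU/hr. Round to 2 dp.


Q = 0.68 * 811 * 6.4 = 3529.47 BTU/hr

3529.47 BTU/hr


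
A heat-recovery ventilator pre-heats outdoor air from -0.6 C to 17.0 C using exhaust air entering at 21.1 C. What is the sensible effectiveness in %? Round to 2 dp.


eff = (17.0-(-0.6))/(21.1-(-0.6))*100 = 81.11 %

81.11 %


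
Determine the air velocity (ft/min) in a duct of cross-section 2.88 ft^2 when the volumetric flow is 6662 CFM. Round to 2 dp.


V = 6662 / 2.88 = 2313.19 ft/min

2313.19 ft/min


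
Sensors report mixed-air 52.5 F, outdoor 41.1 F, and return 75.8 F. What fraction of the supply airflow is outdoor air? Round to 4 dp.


frac = (52.5 - 75.8) / (41.1 - 75.8) = 0.6715

0.6715


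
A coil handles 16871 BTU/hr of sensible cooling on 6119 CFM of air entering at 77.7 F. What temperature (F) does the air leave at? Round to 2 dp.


dT = 16871/(1.08*6119) = 2.5529
T_leave = 77.7 - 2.5529 = 75.15 F

75.15 F


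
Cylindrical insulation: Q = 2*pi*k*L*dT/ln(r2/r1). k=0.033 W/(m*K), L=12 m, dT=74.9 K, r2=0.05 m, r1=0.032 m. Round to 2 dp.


Q = 2*pi*0.033*12*74.9/ln(0.05/0.032) = 417.58 W

417.58 W


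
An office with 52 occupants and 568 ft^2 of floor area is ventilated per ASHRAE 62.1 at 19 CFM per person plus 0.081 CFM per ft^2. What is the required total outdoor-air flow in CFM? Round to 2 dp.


Total = 52*19 + 568*0.081 = 1034.01 CFM

1034.01 CFM


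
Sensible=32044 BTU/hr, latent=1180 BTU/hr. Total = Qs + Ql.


Qt = 32044 + 1180 = 33224 BTU/hr

33224 BTU/hr


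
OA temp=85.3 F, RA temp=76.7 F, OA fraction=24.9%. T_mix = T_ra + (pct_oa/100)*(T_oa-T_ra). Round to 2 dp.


T_mix = 76.7 + (24.9/100)*(85.3-76.7) = 78.84 F

78.84 F


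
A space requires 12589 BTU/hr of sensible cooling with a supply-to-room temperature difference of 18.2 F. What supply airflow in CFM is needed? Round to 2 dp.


CFM = 12589 / (1.08 * 18.2) = 640.47

640.47 CFM


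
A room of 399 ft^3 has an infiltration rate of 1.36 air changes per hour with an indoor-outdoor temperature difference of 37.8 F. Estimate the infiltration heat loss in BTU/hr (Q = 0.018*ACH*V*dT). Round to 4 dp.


Q = 0.018 * 1.36 * 399 * 37.8 = 369.2123 BTU/hr

369.2123 BTU/hr


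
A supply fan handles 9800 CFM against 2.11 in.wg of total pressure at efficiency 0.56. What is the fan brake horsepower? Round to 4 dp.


BHP = 9800 * 2.11 / (6356 * 0.56) = 5.8095 hp

5.8095 hp


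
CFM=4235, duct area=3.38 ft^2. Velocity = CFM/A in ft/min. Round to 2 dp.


V = 4235 / 3.38 = 1252.96 ft/min

1252.96 ft/min


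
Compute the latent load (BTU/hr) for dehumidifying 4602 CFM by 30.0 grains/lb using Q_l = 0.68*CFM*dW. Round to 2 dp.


Q = 0.68 * 4602 * 30.0 = 93880.80 BTU/hr

93880.80 BTU/hr


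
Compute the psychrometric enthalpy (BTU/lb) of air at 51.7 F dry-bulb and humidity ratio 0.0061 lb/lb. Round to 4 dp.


h = 0.24*51.7 + 0.0061*(1061+0.444*51.7) = 19.0201 BTU/lb

19.0201 BTU/lb


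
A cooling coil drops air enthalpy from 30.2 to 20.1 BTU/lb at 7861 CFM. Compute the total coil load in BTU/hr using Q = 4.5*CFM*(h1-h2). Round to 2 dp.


Q = 4.5 * 7861 * (30.2 - 20.1) = 357282.45 BTU/hr

357282.45 BTU/hr


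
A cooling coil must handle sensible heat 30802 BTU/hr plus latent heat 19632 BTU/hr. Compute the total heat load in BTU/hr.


Qt = 30802 + 19632 = 50434 BTU/hr

50434 BTU/hr


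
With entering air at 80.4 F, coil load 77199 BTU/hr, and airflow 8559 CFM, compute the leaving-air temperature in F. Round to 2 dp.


dT = 77199/(1.08*8559) = 8.3515
T_leave = 80.4 - 8.3515 = 72.05 F

72.05 F


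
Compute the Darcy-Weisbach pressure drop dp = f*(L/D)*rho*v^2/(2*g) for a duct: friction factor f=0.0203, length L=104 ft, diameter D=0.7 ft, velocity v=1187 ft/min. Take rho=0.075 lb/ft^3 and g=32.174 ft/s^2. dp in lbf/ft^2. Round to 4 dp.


v_fps = 1187/60 = 19.7833 ft/s
dp = 0.0203*(104/0.7)*0.075*19.7833^2/(2*32.174) = 1.3758 lbf/ft^2

1.3758 lbf/ft^2


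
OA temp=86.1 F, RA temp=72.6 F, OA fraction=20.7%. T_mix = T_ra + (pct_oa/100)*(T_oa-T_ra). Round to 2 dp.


T_mix = 72.6 + (20.7/100)*(86.1-72.6) = 75.39 F

75.39 F


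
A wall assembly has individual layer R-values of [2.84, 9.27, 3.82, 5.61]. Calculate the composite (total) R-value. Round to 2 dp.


R_total = 2.84 + 9.27 + 3.82 + 5.61 = 21.54

21.54


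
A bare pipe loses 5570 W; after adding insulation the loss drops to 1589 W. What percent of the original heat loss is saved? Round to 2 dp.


Savings = ((5570-1589)/5570)*100 = 71.47 %

71.47 %
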